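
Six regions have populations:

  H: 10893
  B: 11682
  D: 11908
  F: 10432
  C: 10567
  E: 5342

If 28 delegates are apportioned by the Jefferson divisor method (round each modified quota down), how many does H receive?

Standard divisor 60824/28 ≈ 2172.286; standard quotas: H 5.015, B 5.378, D 5.482, F 4.802, C 4.864, E 2.459.
Rounding down gives 5, 5, 5, 4, 4, 2 = 25 seats, so the divisor must be adjusted.
With modified divisor 1970: modified quotas H 5.529, B 5.930, D 6.045, F 5.295, C 5.364, E 2.712.
Rounding down: H 5, B 5, D 6, F 5, C 5, E 2 (total 28).
H receives 5.

5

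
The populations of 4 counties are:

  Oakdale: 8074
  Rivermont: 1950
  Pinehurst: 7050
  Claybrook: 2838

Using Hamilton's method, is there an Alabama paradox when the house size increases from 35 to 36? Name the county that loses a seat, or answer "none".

At 35 seats: Oakdale 14, Rivermont 4, Pinehurst 12, Claybrook 5.
At 36 seats: Oakdale 15, Rivermont 3, Pinehurst 13, Claybrook 5.
Rivermont drops from 4 to 3.

Rivermont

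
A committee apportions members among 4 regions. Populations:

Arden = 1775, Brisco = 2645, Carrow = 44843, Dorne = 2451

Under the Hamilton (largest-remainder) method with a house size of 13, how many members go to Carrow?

Standard divisor: 51714 ÷ 13 = 3978.
Standard quotas: Arden 0.4462, Brisco 0.6649, Carrow 11.2728, Dorne 0.6161.
Lower quotas: Arden 0, Brisco 0, Carrow 11, Dorne 0 (sum 11, leaving 2 seats).
Remainders in descending order: Brisco 0.6649, Dorne 0.6161, Arden 0.4462, Carrow 0.2728.
Largest remainders: Brisco, Dorne receive the extra seats.
Carrow receives 11.

11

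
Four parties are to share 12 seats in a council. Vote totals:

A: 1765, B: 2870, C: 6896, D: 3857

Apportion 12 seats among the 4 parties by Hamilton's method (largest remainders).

A 1, B 2, C 6, D 3

Total 15388; standard divisor 15388/12 ≈ 1282.333.
Standard quotas: A 1.3764, B 2.2381, C 5.3777, D 3.0078.
Lower quotas: A 1, B 2, C 5, D 3 (sum 11, leaving 1 seat).
Remainders in descending order: C 0.3777, A 0.3764, B 0.2381, D 0.0078.
Largest remainder: C receives the extra seat.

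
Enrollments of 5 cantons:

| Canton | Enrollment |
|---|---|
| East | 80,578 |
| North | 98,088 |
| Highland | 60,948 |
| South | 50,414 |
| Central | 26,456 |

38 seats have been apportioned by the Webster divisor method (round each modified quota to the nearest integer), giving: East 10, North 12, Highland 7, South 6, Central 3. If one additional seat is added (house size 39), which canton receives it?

Priority for the next seat is population ÷ (current seats + 0.5).
Priorities: East 7674.095, North 7847.040, Highland 8126.400, South 7756.000, Central 7558.857.
Highest priority: Highland.

Highland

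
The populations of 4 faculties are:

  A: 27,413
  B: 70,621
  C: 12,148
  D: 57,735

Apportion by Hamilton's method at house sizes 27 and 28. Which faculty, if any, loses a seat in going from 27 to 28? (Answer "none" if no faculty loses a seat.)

At 27 seats: A 5, B 11, C 2, D 9.
At 28 seats: A 4, B 12, C 2, D 10.
A drops from 5 to 4.

A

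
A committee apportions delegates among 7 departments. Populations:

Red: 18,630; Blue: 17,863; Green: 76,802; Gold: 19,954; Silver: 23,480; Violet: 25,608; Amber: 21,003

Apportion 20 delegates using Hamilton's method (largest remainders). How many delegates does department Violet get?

The standard divisor is 203340/20 = 10167.
Standard quotas: Red 1.8324, Blue 1.7570, Green 7.5540, Gold 1.9626, Silver 2.3094, Violet 2.5187, Amber 2.0658.
Lower quotas: Red 1, Blue 1, Green 7, Gold 1, Silver 2, Violet 2, Amber 2 (sum 16, leaving 4 seats).
Remainders in descending order: Gold 0.9626, Red 0.8324, Blue 0.7570, Green 0.5540, Violet 0.5187, Silver 0.3094, Amber 0.0658.
The surplus seats go to Gold, Red, Blue, Green.
Violet receives 2.

2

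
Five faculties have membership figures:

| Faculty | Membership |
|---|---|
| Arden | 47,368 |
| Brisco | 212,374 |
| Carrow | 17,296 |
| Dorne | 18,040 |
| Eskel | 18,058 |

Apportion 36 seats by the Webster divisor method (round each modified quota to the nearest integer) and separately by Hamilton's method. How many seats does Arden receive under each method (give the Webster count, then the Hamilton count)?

5 and 6

Webster: Arden 5, Brisco 25, Carrow 2, Dorne 2, Eskel 2.
Hamilton: Arden 6, Brisco 24, Carrow 2, Dorne 2, Eskel 2.
Arden gets 5 under Webster and 6 under Hamilton.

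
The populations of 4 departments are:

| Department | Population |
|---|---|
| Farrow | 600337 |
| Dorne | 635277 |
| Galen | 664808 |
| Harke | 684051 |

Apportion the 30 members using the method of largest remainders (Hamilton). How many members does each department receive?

Total 2584473; standard divisor 2584473/30 ≈ 86149.1.
Standard quotas: Farrow 6.9686, Dorne 7.3742, Galen 7.7169, Harke 7.9403.
Lower quotas: Farrow 6, Dorne 7, Galen 7, Harke 7 (sum 27, leaving 3 seats).
Remainders in descending order: Farrow 0.9686, Harke 0.9403, Galen 0.7169, Dorne 0.3742.
Largest remainders: Farrow, Harke, Galen receive the extra seats.

Farrow 7; Dorne 7; Galen 8; Harke 8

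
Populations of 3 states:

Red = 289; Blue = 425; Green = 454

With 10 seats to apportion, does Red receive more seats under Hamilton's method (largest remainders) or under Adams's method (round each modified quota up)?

Adams

Hamilton: Red 2, Blue 4, Green 4.
Adams: Red 3, Blue 3, Green 4.
Red gets 2 under Hamilton and 3 under Adams.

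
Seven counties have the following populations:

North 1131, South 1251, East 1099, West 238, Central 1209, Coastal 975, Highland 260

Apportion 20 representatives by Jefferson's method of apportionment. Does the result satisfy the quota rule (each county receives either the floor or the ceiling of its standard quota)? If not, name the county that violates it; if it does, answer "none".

none

Standard quotas: North 3.670, South 4.060, East 3.566, West 0.772, Central 3.923, Coastal 3.164, Highland 0.844.
Jefferson allocation: North 4, South 4, East 4, West 0, Central 4, Coastal 3, Highland 1.
Every allocation lies between the lower and upper quota.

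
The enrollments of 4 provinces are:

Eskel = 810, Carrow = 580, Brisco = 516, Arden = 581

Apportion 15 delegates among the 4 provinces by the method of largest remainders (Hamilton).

Total 2487; standard divisor 2487/15 ≈ 165.8.
Standard quotas: Eskel 4.885, Carrow 3.498, Brisco 3.112, Arden 3.504.
Lower quotas: Eskel 4, Carrow 3, Brisco 3, Arden 3 (sum 13, leaving 2 seats).
Remainders in descending order: Eskel 0.885, Arden 0.504, Carrow 0.498, Brisco 0.112.
Largest remainders: Eskel, Arden receive the extra seats.

Eskel 5; Carrow 3; Brisco 3; Arden 4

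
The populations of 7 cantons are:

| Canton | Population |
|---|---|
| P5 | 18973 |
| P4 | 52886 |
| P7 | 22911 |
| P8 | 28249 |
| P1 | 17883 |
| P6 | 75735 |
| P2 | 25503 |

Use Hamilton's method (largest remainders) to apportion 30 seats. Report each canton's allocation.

The standard divisor is 242140/30 ≈ 8071.333.
Standard quotas: P5 2.3507, P4 6.5523, P7 2.8386, P8 3.4999, P1 2.2156, P6 9.3832, P2 3.1597.
Lower quotas: P5 2, P4 6, P7 2, P8 3, P1 2, P6 9, P2 3 (sum 27, leaving 3 seats).
Remainders in descending order: P7 0.8386, P4 0.5523, P8 0.4999, P6 0.3832, P5 0.3507, P1 0.2156, P2 0.1597.
The surplus seats go to P7, P4, P8.

P5 2, P4 7, P7 3, P8 4, P1 2, P6 9, P2 3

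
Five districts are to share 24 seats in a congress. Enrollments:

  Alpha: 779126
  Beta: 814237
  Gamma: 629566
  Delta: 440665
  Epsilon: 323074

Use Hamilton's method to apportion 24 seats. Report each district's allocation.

Alpha 6, Beta 7, Gamma 5, Delta 3, Epsilon 3

The standard divisor is 2986668/24 ≈ 124444.5.
Standard quotas: Alpha 6.2608, Beta 6.5430, Gamma 5.0590, Delta 3.5411, Epsilon 2.5961.
Lower quotas: Alpha 6, Beta 6, Gamma 5, Delta 3, Epsilon 2 (sum 22, leaving 2 seats).
Remainders in descending order: Epsilon 0.5961, Beta 0.5430, Delta 0.5411, Alpha 0.2608, Gamma 0.0590.
Largest remainders: Epsilon, Beta receive the extra seats.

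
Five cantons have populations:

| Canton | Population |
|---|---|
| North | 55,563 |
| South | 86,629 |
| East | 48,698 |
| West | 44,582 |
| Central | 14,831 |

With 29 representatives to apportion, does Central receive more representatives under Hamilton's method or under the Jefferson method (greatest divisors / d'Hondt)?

Hamilton

Hamilton: North 6, South 10, East 6, West 5, Central 2.
Jefferson: North 7, South 10, East 6, West 5, Central 1.
Central gets 2 under Hamilton and 1 under Jefferson.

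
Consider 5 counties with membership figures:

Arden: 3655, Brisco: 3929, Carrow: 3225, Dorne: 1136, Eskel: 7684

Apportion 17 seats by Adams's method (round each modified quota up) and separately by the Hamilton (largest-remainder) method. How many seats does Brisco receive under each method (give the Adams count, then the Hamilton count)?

4 and 3

Adams: Arden 3, Brisco 4, Carrow 3, Dorne 1, Eskel 6.
Hamilton: Arden 3, Brisco 3, Carrow 3, Dorne 1, Eskel 7.
Brisco gets 4 under Adams and 3 under Hamilton.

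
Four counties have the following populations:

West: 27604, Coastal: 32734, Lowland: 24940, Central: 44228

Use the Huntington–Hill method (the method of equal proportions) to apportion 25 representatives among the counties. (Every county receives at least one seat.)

West=5, Coastal=6, Lowland=5, Central=9

With divisor 5132: modified quotas West 5.379, Coastal 6.378, Lowland 4.860, Central 8.618.
Geometric-mean thresholds: West √(5·6)=5.477, Coastal √(6·7)=6.481, Lowland √(4·5)=4.472, Central √(8·9)=8.485.
Each quota rounded against its threshold gives West 5, Coastal 6, Lowland 5, Central 9 (total 25).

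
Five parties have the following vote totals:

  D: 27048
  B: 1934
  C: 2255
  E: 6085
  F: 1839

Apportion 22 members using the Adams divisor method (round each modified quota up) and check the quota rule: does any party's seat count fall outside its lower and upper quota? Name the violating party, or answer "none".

Standard quotas: D 15.195, B 1.086, C 1.267, E 3.418, F 1.033.
Adams allocation: D 14, B 1, C 2, E 4, F 1.
D has quota 15.195 (lower 15, upper 16) but receives 14 — outside the quota interval.

D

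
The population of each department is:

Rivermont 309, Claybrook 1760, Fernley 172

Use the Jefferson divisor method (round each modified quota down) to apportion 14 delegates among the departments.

Rivermont 2, Claybrook 11, Fernley 1

Standard divisor 2241/14 ≈ 160.071; standard quotas: Rivermont 1.930, Claybrook 10.995, Fernley 1.075.
Rounding down gives 1, 10, 1 = 12 seats, so the divisor must be adjusted.
With modified divisor 150: modified quotas Rivermont 2.060, Claybrook 11.733, Fernley 1.147.
Rounding down: Rivermont 2, Claybrook 11, Fernley 1 (total 14).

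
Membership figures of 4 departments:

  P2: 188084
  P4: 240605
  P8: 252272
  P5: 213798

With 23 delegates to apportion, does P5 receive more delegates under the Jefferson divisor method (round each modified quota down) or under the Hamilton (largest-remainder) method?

Hamilton

Jefferson: P2 5, P4 6, P8 7, P5 5.
Hamilton: P2 5, P4 6, P8 6, P5 6.
P5 gets 5 under Jefferson and 6 under Hamilton.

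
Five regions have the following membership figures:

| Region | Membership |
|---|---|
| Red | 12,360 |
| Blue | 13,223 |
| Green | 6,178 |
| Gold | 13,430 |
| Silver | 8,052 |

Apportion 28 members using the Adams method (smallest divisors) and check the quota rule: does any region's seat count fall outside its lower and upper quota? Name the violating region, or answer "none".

Standard quotas: Red 6.500, Blue 6.954, Green 3.249, Gold 7.063, Silver 4.234.
Adams allocation: Red 7, Blue 7, Green 3, Gold 7, Silver 4.
Every allocation lies between the lower and upper quota.

none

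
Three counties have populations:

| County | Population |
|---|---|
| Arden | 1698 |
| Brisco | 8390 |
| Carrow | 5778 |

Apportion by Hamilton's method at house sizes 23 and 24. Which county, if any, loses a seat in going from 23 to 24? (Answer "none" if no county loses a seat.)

At 23 seats: Arden 3, Brisco 12, Carrow 8.
At 24 seats: Arden 2, Brisco 13, Carrow 9.
Arden drops from 3 to 2.

Arden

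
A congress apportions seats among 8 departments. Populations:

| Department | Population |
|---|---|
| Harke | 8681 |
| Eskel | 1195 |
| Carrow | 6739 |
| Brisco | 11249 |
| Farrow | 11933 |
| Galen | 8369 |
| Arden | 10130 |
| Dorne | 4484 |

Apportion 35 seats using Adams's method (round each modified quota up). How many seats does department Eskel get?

1

Standard divisor 62780/35 ≈ 1793.714; standard quotas: Harke 4.840, Eskel 0.666, Carrow 3.757, Brisco 6.271, Farrow 6.653, Galen 4.666, Arden 5.647, Dorne 2.500.
Rounding up gives 5, 1, 4, 7, 7, 5, 6, 3 = 38 seats, so the divisor must be adjusted.
With modified divisor 2060: modified quotas Harke 4.214, Eskel 0.580, Carrow 3.271, Brisco 5.461, Farrow 5.793, Galen 4.063, Arden 4.917, Dorne 2.177.
Rounding up: Harke 5, Eskel 1, Carrow 4, Brisco 6, Farrow 6, Galen 5, Arden 5, Dorne 3 (total 35).
Eskel receives 1.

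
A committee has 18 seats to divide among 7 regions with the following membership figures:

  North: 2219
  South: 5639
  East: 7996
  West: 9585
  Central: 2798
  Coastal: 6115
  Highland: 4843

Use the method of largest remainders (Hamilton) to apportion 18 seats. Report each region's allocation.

Standard divisor: 39195 ÷ 18 ≈ 2177.5.
Standard quotas: North 1.0191, South 2.5897, East 3.6721, West 4.4018, Central 1.2850, Coastal 2.8083, Highland 2.2241.
Lower quotas: North 1, South 2, East 3, West 4, Central 1, Coastal 2, Highland 2 (sum 15, leaving 3 seats).
Remainders in descending order: Coastal 0.8083, East 0.6721, South 0.5897, West 0.4018, Central 0.2850, Highland 0.2241, North 0.0191.
Largest remainders: Coastal, East, South receive the extra seats.

North 1, South 3, East 4, West 4, Central 1, Coastal 3, Highland 2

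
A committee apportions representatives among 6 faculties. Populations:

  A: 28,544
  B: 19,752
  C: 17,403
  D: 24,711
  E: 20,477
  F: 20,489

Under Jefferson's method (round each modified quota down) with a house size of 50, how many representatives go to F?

8

Standard divisor 131376/50 ≈ 2627.52; standard quotas: A 10.863, B 7.517, C 6.623, D 9.405, E 7.793, F 7.798.
Rounding down gives 10, 7, 6, 9, 7, 7 = 46 seats, so the divisor must be adjusted.
With modified divisor 2479: modified quotas A 11.514, B 7.968, C 7.020, D 9.968, E 8.260, F 8.265.
Rounding down: A 11, B 7, C 7, D 9, E 8, F 8 (total 50).
F receives 8.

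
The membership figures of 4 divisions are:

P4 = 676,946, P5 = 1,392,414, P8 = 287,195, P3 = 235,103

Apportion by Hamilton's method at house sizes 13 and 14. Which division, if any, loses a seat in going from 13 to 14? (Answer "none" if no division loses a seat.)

none

At 13 seats: P4 3, P5 7, P8 2, P3 1.
At 14 seats: P4 4, P5 7, P8 2, P3 1.
No division's allocation decreased.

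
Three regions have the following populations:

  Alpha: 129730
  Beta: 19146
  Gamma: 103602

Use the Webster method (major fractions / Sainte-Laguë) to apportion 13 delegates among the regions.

Standard divisor 252478/13 ≈ 19421.385; standard quotas: Alpha 6.680, Beta 0.986, Gamma 5.334.
Rounding to the nearest integer gives Alpha 7, Beta 1, Gamma 5 — total 13, matching the house size, so no adjustment is needed.

Alpha: 7; Beta: 1; Gamma: 5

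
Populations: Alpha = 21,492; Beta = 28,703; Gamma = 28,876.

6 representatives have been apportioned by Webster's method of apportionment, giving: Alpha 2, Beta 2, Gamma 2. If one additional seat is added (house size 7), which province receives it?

Priority for the next seat is population ÷ (current seats + 0.5).
Priorities: Alpha 8596.800, Beta 11481.200, Gamma 11550.400.
Highest priority: Gamma.

Gamma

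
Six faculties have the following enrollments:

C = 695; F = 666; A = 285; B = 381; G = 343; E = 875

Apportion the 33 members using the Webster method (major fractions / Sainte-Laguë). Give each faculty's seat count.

Standard divisor 3245/33 ≈ 98.333; standard quotas: C 7.068, F 6.773, A 2.898, B 3.875, G 3.488, E 8.898.
Rounding to the nearest integer gives C 7, F 7, A 3, B 4, G 3, E 9 — total 33, matching the house size, so no adjustment is needed.

C 7, F 7, A 3, B 4, G 3, E 9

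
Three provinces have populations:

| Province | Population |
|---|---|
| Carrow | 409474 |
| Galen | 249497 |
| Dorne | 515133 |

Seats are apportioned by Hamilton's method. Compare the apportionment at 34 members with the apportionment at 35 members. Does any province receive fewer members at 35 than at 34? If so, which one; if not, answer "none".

none

At 34 seats: Carrow 12, Galen 7, Dorne 15.
At 35 seats: Carrow 12, Galen 8, Dorne 15.
No province's allocation decreased.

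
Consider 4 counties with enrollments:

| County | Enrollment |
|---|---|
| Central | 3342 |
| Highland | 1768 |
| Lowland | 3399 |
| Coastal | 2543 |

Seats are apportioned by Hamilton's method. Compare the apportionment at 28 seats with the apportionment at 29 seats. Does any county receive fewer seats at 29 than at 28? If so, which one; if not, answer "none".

At 28 seats: Central 8, Highland 5, Lowland 9, Coastal 6.
At 29 seats: Central 9, Highland 4, Lowland 9, Coastal 7.
Highland drops from 5 to 4.

Highland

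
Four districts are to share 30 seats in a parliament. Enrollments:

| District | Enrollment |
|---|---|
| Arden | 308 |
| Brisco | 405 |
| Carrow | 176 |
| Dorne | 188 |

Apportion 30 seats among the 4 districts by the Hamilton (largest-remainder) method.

Standard divisor: 1077 ÷ 30 ≈ 35.9.
Standard quotas: Arden 8.579, Brisco 11.281, Carrow 4.903, Dorne 5.237.
Lower quotas: Arden 8, Brisco 11, Carrow 4, Dorne 5 (sum 28, leaving 2 seats).
Remainders in descending order: Carrow 0.903, Arden 0.579, Brisco 0.281, Dorne 0.237.
Largest remainders: Carrow, Arden receive the extra seats.

Arden 9, Brisco 11, Carrow 5, Dorne 5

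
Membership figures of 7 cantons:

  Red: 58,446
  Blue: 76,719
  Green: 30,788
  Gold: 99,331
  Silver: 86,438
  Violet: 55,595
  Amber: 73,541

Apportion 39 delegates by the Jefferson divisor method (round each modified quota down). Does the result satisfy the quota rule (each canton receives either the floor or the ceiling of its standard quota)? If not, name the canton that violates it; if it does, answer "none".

Standard quotas: Red 4.740, Blue 6.222, Green 2.497, Gold 8.056, Silver 7.011, Violet 4.509, Amber 5.965.
Jefferson allocation: Red 5, Blue 6, Green 2, Gold 8, Silver 7, Violet 5, Amber 6.
Every allocation lies between the lower and upper quota.

none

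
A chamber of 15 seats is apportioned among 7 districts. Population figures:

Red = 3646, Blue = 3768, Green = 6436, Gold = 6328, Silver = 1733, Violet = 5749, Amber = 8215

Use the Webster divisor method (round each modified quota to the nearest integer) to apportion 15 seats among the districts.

Standard divisor 35875/15 ≈ 2391.667; standard quotas: Red 1.524, Blue 1.575, Green 2.691, Gold 2.646, Silver 0.725, Violet 2.404, Amber 3.435.
Rounding to the nearest integer gives 2, 2, 3, 3, 1, 2, 3 = 16 seats, so the divisor must be adjusted.
With modified divisor 2470: modified quotas Red 1.476, Blue 1.526, Green 2.606, Gold 2.562, Silver 0.702, Violet 2.328, Amber 3.326.
Rounding to the nearest integer: Red 1, Blue 2, Green 3, Gold 3, Silver 1, Violet 2, Amber 3 (total 15).

Red: 1, Blue: 2, Green: 3, Gold: 3, Silver: 1, Violet: 2, Amber: 3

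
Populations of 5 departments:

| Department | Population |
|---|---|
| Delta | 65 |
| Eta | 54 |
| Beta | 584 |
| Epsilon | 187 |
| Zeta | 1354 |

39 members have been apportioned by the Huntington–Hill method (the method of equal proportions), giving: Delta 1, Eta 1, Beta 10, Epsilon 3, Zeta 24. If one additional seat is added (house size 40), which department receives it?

Priority for the next seat is population ÷ (√(s·(s+1))).
Priorities: Delta 45.962, Eta 38.184, Beta 55.682, Epsilon 53.982, Zeta 55.277.
Highest priority: Beta.

Beta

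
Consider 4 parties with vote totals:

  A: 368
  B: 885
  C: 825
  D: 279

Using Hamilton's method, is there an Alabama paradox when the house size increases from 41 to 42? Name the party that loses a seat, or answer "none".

A

At 41 seats: A 7, B 15, C 14, D 5.
At 42 seats: A 6, B 16, C 15, D 5.
A drops from 7 to 6.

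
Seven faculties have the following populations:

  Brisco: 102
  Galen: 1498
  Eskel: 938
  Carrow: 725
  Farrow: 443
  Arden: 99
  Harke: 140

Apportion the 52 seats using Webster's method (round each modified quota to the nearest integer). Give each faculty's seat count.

Standard divisor 3945/52 ≈ 75.865; standard quotas: Brisco 1.344, Galen 19.746, Eskel 12.364, Carrow 9.556, Farrow 5.839, Arden 1.305, Harke 1.845.
Rounding to the nearest integer gives Brisco 1, Galen 20, Eskel 12, Carrow 10, Farrow 6, Arden 1, Harke 2 — total 52, matching the house size, so no adjustment is needed.

Brisco=1; Galen=20; Eskel=12; Carrow=10; Farrow=6; Arden=1; Harke=2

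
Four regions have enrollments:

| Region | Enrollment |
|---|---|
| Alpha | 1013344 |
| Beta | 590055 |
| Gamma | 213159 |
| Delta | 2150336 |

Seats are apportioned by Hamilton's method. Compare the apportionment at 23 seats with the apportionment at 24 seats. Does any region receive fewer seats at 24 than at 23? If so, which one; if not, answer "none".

none

At 23 seats: Alpha 6, Beta 3, Gamma 1, Delta 13.
At 24 seats: Alpha 6, Beta 4, Gamma 1, Delta 13.
No region's allocation decreased.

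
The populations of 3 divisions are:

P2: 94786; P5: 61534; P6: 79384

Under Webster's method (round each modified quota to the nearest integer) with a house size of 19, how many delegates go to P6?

6

Standard divisor 235704/19 ≈ 12405.474; standard quotas: P2 7.641, P5 4.960, P6 6.399.
Rounding to the nearest integer gives P2 8, P5 5, P6 6 — total 19, matching the house size, so no adjustment is needed.
P6 receives 6.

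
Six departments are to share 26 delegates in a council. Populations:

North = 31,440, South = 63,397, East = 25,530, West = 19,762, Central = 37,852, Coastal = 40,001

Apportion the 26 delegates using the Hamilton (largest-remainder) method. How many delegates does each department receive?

Total 217982; standard divisor 217982/26 ≈ 8383.923.
Standard quotas: North 3.7500, South 7.5617, East 3.0451, West 2.3571, Central 4.5148, Coastal 4.7712.
Lower quotas: North 3, South 7, East 3, West 2, Central 4, Coastal 4 (sum 23, leaving 3 seats).
Remainders in descending order: Coastal 0.7712, North 0.7500, South 0.5617, Central 0.5148, West 0.3571, East 0.0451.
The surplus seats go to Coastal, North, South.

North=4, South=8, East=3, West=2, Central=4, Coastal=5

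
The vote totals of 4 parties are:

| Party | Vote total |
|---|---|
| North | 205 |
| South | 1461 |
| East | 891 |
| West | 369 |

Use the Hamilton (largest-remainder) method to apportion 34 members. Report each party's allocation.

Total 2926; standard divisor 2926/34 ≈ 86.059.
Standard quotas: North 2.382, South 16.977, East 10.353, West 4.288.
Lower quotas: North 2, South 16, East 10, West 4 (sum 32, leaving 2 seats).
Remainders in descending order: South 0.977, North 0.382, East 0.353, West 0.288.
The surplus seats go to South, North.

North 3, South 17, East 10, West 4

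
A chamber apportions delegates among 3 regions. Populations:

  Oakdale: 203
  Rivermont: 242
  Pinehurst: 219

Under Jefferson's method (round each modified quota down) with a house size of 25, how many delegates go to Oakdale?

Standard divisor 664/25 ≈ 26.56; standard quotas: Oakdale 7.643, Rivermont 9.111, Pinehurst 8.245.
Rounding down gives 7, 9, 8 = 24 seats, so the divisor must be adjusted.
With modified divisor 25: modified quotas Oakdale 8.120, Rivermont 9.680, Pinehurst 8.760.
Rounding down: Oakdale 8, Rivermont 9, Pinehurst 8 (total 25).
Oakdale receives 8.

8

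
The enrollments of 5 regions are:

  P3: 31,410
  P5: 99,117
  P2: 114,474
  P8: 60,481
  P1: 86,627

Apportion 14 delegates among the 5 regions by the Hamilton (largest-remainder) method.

P3: 1, P5: 4, P2: 4, P8: 2, P1: 3

The standard divisor is 392109/14 ≈ 28007.786.
Standard quotas: P3 1.1215, P5 3.5389, P2 4.0872, P8 2.1594, P1 3.0930.
Lower quotas: P3 1, P5 3, P2 4, P8 2, P1 3 (sum 13, leaving 1 seat).
Remainders in descending order: P5 0.5389, P8 0.1594, P3 0.1215, P1 0.0930, P2 0.0872.
The surplus seat goes to P5.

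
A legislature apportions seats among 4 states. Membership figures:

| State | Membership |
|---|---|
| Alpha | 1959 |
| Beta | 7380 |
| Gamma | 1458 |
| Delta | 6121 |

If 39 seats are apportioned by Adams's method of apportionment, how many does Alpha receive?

5

Standard divisor 16918/39 ≈ 433.795; standard quotas: Alpha 4.516, Beta 17.013, Gamma 3.361, Delta 14.110.
Rounding up gives 5, 18, 4, 15 = 42 seats, so the divisor must be adjusted.
With modified divisor 470: modified quotas Alpha 4.168, Beta 15.702, Gamma 3.102, Delta 13.023.
Rounding up: Alpha 5, Beta 16, Gamma 4, Delta 14 (total 39).
Alpha receives 5.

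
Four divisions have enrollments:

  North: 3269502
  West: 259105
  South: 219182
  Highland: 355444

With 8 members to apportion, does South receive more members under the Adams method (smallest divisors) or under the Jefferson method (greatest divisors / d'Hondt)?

Adams: North 5, West 1, South 1, Highland 1.
Jefferson: North 8, West 0, South 0, Highland 0.
South gets 1 under Adams and 0 under Jefferson.

Adams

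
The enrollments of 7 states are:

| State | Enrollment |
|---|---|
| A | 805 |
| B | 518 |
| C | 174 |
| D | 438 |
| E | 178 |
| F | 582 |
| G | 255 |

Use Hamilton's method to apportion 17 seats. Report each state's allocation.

A 5, B 3, C 1, D 3, E 1, F 3, G 1

Standard divisor: 2950 ÷ 17 ≈ 173.529.
Standard quotas: A 4.639, B 2.985, C 1.003, D 2.524, E 1.026, F 3.354, G 1.469.
Lower quotas: A 4, B 2, C 1, D 2, E 1, F 3, G 1 (sum 14, leaving 3 seats).
Remainders in descending order: B 0.985, A 0.639, D 0.524, G 0.469, F 0.354, E 0.026, C 0.003.
The surplus seats go to B, A, D.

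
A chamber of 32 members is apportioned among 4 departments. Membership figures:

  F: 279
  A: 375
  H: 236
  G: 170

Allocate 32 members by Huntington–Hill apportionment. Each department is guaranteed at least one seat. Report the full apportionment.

F 9; A 11; H 7; G 5

With divisor 32.8: modified quotas F 8.506, A 11.433, H 7.195, G 5.183.
Geometric-mean thresholds: F √(8·9)=8.485, A √(11·12)=11.489, H √(7·8)=7.483, G √(5·6)=5.477.
Each quota rounded against its threshold gives F 9, A 11, H 7, G 5 (total 32).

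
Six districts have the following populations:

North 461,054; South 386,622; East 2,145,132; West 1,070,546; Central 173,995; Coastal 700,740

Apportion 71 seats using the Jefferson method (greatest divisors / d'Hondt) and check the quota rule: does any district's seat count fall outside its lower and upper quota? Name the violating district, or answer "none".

Standard quotas: North 6.629, South 5.559, East 30.843, West 15.392, Central 2.502, Coastal 10.075.
Jefferson allocation: North 6, South 5, East 32, West 16, Central 2, Coastal 10.
East has quota 30.843 (lower 30, upper 31) but receives 32 — outside the quota interval.

East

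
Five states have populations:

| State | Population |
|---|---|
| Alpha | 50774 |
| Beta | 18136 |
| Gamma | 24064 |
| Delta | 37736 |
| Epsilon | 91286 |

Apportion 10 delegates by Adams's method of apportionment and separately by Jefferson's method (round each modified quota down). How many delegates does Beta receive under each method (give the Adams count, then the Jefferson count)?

1 and 0

Adams: Alpha 2, Beta 1, Gamma 1, Delta 2, Epsilon 4.
Jefferson: Alpha 2, Beta 0, Gamma 1, Delta 2, Epsilon 5.
Beta gets 1 under Adams and 0 under Jefferson.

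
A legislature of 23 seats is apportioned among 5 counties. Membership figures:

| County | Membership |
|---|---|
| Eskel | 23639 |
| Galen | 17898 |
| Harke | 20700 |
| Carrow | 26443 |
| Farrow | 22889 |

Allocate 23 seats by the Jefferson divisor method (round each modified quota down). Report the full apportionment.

Standard divisor 111569/23 ≈ 4850.826; standard quotas: Eskel 4.873, Galen 3.690, Harke 4.267, Carrow 5.451, Farrow 4.719.
Rounding down gives 4, 3, 4, 5, 4 = 20 seats, so the divisor must be adjusted.
With modified divisor 4440: modified quotas Eskel 5.324, Galen 4.031, Harke 4.662, Carrow 5.956, Farrow 5.155.
Rounding down: Eskel 5, Galen 4, Harke 4, Carrow 5, Farrow 5 (total 23).

Eskel: 5; Galen: 4; Harke: 4; Carrow: 5; Farrow: 5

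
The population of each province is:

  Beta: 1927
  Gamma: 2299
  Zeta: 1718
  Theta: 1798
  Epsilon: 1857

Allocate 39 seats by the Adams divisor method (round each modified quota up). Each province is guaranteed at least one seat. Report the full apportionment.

Beta 8, Gamma 9, Zeta 7, Theta 7, Epsilon 8

Standard divisor 9599/39 ≈ 246.128; standard quotas: Beta 7.829, Gamma 9.341, Zeta 6.980, Theta 7.305, Epsilon 7.545.
Rounding up gives 8, 10, 7, 8, 8 = 41 seats, so the divisor must be adjusted.
With modified divisor 260: modified quotas Beta 7.412, Gamma 8.842, Zeta 6.608, Theta 6.915, Epsilon 7.142.
Rounding up: Beta 8, Gamma 9, Zeta 7, Theta 7, Epsilon 8 (total 39).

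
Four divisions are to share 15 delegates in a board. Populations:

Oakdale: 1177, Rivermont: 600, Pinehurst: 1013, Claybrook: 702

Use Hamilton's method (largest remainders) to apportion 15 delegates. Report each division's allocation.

Oakdale 5, Rivermont 3, Pinehurst 4, Claybrook 3

Standard divisor: 3492 ÷ 15 ≈ 232.8.
Standard quotas: Oakdale 5.056, Rivermont 2.577, Pinehurst 4.351, Claybrook 3.015.
Lower quotas: Oakdale 5, Rivermont 2, Pinehurst 4, Claybrook 3 (sum 14, leaving 1 seat).
Remainders in descending order: Rivermont 0.577, Pinehurst 0.351, Oakdale 0.056, Claybrook 0.015.
The surplus seat goes to Rivermont.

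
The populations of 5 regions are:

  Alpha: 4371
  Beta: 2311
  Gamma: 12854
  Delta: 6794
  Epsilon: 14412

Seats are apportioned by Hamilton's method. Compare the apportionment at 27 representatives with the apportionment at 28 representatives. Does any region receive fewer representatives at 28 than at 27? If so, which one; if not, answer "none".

Beta

At 27 seats: Alpha 3, Beta 2, Gamma 8, Delta 4, Epsilon 10.
At 28 seats: Alpha 3, Beta 1, Gamma 9, Delta 5, Epsilon 10.
Beta drops from 2 to 1.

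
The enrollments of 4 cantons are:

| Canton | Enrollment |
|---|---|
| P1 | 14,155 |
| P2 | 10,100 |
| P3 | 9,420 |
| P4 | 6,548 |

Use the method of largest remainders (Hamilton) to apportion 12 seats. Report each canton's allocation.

P1 4, P2 3, P3 3, P4 2

Standard divisor: 40223 ÷ 12 ≈ 3351.917.
Standard quotas: P1 4.2230, P2 3.0132, P3 2.8103, P4 1.9535.
Lower quotas: P1 4, P2 3, P3 2, P4 1 (sum 10, leaving 2 seats).
Remainders in descending order: P4 0.9535, P3 0.8103, P1 0.2230, P2 0.0132.
The surplus seats go to P4, P3.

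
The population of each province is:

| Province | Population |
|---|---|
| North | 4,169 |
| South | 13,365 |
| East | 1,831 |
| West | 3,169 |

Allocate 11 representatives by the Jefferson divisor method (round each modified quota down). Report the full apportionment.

North: 2, South: 7, East: 1, West: 1

Standard divisor 22534/11 ≈ 2048.545; standard quotas: North 2.035, South 6.524, East 0.894, West 1.547.
Rounding down gives 2, 6, 0, 1 = 9 seats, so the divisor must be adjusted.
With modified divisor 1750: modified quotas North 2.382, South 7.637, East 1.046, West 1.811.
Rounding down: North 2, South 7, East 1, West 1 (total 11).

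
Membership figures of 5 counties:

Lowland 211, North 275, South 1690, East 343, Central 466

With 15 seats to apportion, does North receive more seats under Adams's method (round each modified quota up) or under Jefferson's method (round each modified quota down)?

Adams: Lowland 1, North 2, South 8, East 2, Central 2.
Jefferson: Lowland 1, North 1, South 9, East 2, Central 2.
North gets 2 under Adams and 1 under Jefferson.

Adams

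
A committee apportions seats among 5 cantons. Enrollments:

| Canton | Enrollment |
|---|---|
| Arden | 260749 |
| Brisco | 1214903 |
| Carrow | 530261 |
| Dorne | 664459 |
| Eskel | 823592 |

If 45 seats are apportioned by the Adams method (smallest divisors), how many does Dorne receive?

9

Standard divisor 3493964/45 ≈ 77643.644; standard quotas: Arden 3.358, Brisco 15.647, Carrow 6.829, Dorne 8.558, Eskel 10.607.
Rounding up gives 4, 16, 7, 9, 11 = 47 seats, so the divisor must be adjusted.
With modified divisor 82700: modified quotas Arden 3.153, Brisco 14.690, Carrow 6.412, Dorne 8.035, Eskel 9.959.
Rounding up: Arden 4, Brisco 15, Carrow 7, Dorne 9, Eskel 10 (total 45).
Dorne receives 9.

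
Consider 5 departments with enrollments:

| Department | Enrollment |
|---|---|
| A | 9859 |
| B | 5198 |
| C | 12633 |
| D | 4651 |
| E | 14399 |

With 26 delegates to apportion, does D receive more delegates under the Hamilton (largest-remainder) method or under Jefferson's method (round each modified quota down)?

Hamilton

Hamilton: A 5, B 3, C 7, D 3, E 8.
Jefferson: A 6, B 3, C 7, D 2, E 8.
D gets 3 under Hamilton and 2 under Jefferson.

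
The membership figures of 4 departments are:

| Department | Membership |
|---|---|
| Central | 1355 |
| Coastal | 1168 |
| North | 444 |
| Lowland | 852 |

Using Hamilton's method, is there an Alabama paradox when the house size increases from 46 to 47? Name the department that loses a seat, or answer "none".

North

At 46 seats: Central 16, Coastal 14, North 6, Lowland 10.
At 47 seats: Central 17, Coastal 14, North 5, Lowland 11.
North drops from 6 to 5.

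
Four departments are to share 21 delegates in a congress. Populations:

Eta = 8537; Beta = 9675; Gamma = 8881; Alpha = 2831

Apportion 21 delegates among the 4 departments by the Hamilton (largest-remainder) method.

The standard divisor is 29924/21 ≈ 1424.952.
Standard quotas: Eta 5.9911, Beta 6.7897, Gamma 6.2325, Alpha 1.9867.
Lower quotas: Eta 5, Beta 6, Gamma 6, Alpha 1 (sum 18, leaving 3 seats).
Remainders in descending order: Eta 0.9911, Alpha 0.9867, Beta 0.7897, Gamma 0.2325.
Largest remainders: Eta, Alpha, Beta receive the extra seats.

Eta: 6, Beta: 7, Gamma: 6, Alpha: 2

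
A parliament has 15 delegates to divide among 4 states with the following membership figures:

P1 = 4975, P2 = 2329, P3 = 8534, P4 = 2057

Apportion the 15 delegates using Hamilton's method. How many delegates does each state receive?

The standard divisor is 17895/15 = 1193.
Standard quotas: P1 4.1702, P2 1.9522, P3 7.1534, P4 1.7242.
Lower quotas: P1 4, P2 1, P3 7, P4 1 (sum 13, leaving 2 seats).
Remainders in descending order: P2 0.9522, P4 0.7242, P1 0.1702, P3 0.1534.
The surplus seats go to P2, P4.

P1 4, P2 2, P3 7, P4 2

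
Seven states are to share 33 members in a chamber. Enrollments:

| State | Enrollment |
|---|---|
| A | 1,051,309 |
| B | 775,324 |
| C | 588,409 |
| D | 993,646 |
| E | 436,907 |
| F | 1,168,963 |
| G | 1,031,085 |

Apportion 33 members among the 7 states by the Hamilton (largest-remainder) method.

A 6; B 4; C 3; D 6; E 2; F 6; G 6

The standard divisor is 6045643/33 ≈ 183201.303.
Standard quotas: A 5.7385, B 4.2321, C 3.2118, D 5.4238, E 2.3848, F 6.3808, G 5.6282.
Lower quotas: A 5, B 4, C 3, D 5, E 2, F 6, G 5 (sum 30, leaving 3 seats).
Remainders in descending order: A 0.7385, G 0.6282, D 0.4238, E 0.3848, F 0.3808, B 0.2321, C 0.2118.
Largest remainders: A, G, D receive the extra seats.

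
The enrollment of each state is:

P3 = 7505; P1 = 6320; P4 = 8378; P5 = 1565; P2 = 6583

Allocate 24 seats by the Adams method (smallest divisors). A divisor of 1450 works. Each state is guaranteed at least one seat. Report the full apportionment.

P3: 6, P1: 5, P4: 6, P5: 2, P2: 5

With modified divisor 1450: modified quotas P3 5.176, P1 4.359, P4 5.778, P5 1.079, P2 4.540.
Rounding up: P3 6, P1 5, P4 6, P5 2, P2 5 (total 24).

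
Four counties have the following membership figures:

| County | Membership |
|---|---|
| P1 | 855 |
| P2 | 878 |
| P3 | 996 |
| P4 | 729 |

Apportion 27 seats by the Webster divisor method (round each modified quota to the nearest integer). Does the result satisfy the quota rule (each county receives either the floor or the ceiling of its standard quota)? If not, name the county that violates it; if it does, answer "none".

none

Standard quotas: P1 6.676, P2 6.855, P3 7.777, P4 5.692.
Webster allocation: P1 6, P2 7, P3 8, P4 6.
Every allocation lies between the lower and upper quota.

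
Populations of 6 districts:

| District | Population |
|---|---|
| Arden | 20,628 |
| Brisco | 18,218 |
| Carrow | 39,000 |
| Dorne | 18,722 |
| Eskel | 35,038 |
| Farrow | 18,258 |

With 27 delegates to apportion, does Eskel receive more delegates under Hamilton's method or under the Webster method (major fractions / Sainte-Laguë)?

Hamilton: Arden 4, Brisco 3, Carrow 7, Dorne 4, Eskel 6, Farrow 3.
Webster: Arden 4, Brisco 3, Carrow 7, Dorne 3, Eskel 7, Farrow 3.
Eskel gets 6 under Hamilton and 7 under Webster.

Webster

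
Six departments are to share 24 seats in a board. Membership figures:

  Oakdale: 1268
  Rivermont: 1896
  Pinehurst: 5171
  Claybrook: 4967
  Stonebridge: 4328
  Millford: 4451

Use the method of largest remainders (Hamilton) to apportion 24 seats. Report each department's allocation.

Oakdale 1; Rivermont 2; Pinehurst 6; Claybrook 5; Stonebridge 5; Millford 5

Standard divisor: 22081 ÷ 24 ≈ 920.042.
Standard quotas: Oakdale 1.3782, Rivermont 2.0608, Pinehurst 5.6204, Claybrook 5.3987, Stonebridge 4.7041, Millford 4.8378.
Lower quotas: Oakdale 1, Rivermont 2, Pinehurst 5, Claybrook 5, Stonebridge 4, Millford 4 (sum 21, leaving 3 seats).
Remainders in descending order: Millford 0.8378, Stonebridge 0.7041, Pinehurst 0.6204, Claybrook 0.3987, Oakdale 0.3782, Rivermont 0.0608.
Largest remainders: Millford, Stonebridge, Pinehurst receive the extra seats.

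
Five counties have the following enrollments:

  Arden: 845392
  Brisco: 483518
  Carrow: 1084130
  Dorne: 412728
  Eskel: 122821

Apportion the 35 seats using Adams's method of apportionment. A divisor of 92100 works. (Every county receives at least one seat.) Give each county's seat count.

Arden 10, Brisco 6, Carrow 12, Dorne 5, Eskel 2

With modified divisor 92100: modified quotas Arden 9.179, Brisco 5.250, Carrow 11.771, Dorne 4.481, Eskel 1.334.
Rounding up: Arden 10, Brisco 6, Carrow 12, Dorne 5, Eskel 2 (total 35).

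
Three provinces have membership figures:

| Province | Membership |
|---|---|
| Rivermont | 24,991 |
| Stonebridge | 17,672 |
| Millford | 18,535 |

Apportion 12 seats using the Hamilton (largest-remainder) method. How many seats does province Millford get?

The standard divisor is 61198/12 ≈ 5099.833.
Standard quotas: Rivermont 4.9004, Stonebridge 3.4652, Millford 3.6344.
Lower quotas: Rivermont 4, Stonebridge 3, Millford 3 (sum 10, leaving 2 seats).
Remainders in descending order: Rivermont 0.9004, Millford 0.6344, Stonebridge 0.4652.
Largest remainders: Rivermont, Millford receive the extra seats.
Millford receives 4.

4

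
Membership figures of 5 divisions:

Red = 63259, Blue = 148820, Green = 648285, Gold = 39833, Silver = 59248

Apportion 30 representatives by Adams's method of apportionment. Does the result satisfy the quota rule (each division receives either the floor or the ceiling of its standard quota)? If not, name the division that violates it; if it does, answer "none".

Green

Standard quotas: Red 1.978, Blue 4.653, Green 20.271, Gold 1.246, Silver 1.853.
Adams allocation: Red 2, Blue 5, Green 19, Gold 2, Silver 2.
Green has quota 20.271 (lower 20, upper 21) but receives 19 — outside the quota interval.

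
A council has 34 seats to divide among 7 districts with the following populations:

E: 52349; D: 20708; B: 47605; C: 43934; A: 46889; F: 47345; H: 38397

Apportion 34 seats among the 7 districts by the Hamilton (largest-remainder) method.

E 6, D 2, B 6, C 5, A 5, F 6, H 4

Total 297227; standard divisor 297227/34 ≈ 8741.971.
Standard quotas: E 5.9882, D 2.3688, B 5.4456, C 5.0256, A 5.3637, F 5.4158, H 4.3923.
Lower quotas: E 5, D 2, B 5, C 5, A 5, F 5, H 4 (sum 31, leaving 3 seats).
Remainders in descending order: E 0.9882, B 0.4456, F 0.4158, H 0.3923, D 0.3688, A 0.3637, C 0.0256.
Largest remainders: E, B, F receive the extra seats.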